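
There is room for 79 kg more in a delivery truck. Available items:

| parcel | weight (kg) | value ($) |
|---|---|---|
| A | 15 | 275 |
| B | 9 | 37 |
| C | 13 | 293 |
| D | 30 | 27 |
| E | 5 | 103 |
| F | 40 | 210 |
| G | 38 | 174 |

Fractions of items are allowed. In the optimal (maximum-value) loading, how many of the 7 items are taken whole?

4

Order: C (293/13=22.54) > E (103/5=20.60) > A (275/15=18.33) > F (210/40=5.25) > G (174/38=4.58) > B (37/9=4.11) > D (27/30=0.90)
Fill: take C (13 @ 293) → take E (5 @ 103) → take A (15 @ 275) → take F (40 @ 210) → take 6/38 of G → 27.47; 79/79 used.
4 item(s) taken whole; one partial (take 6/38 of G).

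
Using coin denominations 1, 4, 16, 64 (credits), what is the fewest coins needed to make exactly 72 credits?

Use the largest denomination that fits, subtract, and repeat.
72 = 1×64 + 2×4
Total coins = 1 + 2 = 3

3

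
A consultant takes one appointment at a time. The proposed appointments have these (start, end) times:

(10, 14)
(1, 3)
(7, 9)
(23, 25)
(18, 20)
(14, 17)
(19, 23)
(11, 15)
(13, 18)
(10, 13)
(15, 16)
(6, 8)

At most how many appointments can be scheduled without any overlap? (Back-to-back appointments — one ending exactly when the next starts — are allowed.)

6

Sort by end time and greedily take each interval whose start is ≥ the last chosen end.
By end time: (1,3), (6,8), (7,9), (10,13), (10,14), (11,15), (15,16), (14,17), (13,18), (18,20), (19,23), (23,25).
Pick (1,3); next start ≥ 3 → (6,8); next start ≥ 8 → (10,13); next start ≥ 13 → (15,16); next start ≥ 16 → (18,20); next start ≥ 20 → (23,25).
Selected 6 appointments.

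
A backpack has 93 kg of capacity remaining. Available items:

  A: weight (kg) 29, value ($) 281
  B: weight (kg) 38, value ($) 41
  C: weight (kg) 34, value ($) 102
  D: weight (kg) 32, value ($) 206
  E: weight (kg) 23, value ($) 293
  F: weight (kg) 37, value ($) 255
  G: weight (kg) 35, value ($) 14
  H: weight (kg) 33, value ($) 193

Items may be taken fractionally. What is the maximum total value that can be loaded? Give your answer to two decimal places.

854.75

Sort by value per unit weight and fill in that order.
Ratios (sorted): E 12.74, A 9.69, F 6.89, D 6.44, H 5.85, C 3.00, B 1.08, G 0.40
take E (23 @ 293); take A (29 @ 281); take F (37 @ 255); take 4/32 of D → 25.75. Capacity used 93/93.
Total value = 854.75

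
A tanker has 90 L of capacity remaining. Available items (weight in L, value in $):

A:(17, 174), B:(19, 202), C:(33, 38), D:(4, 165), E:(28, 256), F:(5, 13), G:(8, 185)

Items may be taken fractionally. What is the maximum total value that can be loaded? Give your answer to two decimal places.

1005.36

Greedy by value/weight ratio, highest first.
Order: D (165/4=41.25) > G (185/8=23.12) > B (202/19=10.63) > A (174/17=10.24) > E (256/28=9.14) > F (13/5=2.60) > C (38/33=1.15)
Fill: take D (4 @ 165) → take G (8 @ 185) → take B (19 @ 202) → take A (17 @ 174) → take E (28 @ 256) → take F (5 @ 13) → take 9/33 of C → 10.36; 90/90 used.
Total value = 1005.36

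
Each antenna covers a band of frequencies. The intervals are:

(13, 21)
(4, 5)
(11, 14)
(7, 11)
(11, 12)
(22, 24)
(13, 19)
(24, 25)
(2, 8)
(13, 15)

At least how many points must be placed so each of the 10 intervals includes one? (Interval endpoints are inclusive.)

Sort by right endpoint; whenever an interval is uncovered, place a point at its right end.
Sorted: [4,5] [2,8] [7,11] [11,12] [11,14] [13,15] [13,19] [13,21] [22,24] [24,25]
{[4,5],[2,8]} hit by 5; {[7,11],[11,12],[11,14]} hit by 11; {[13,15],[13,19],[13,21]} hit by 15; {[22,24],[24,25]} hit by 24.
Points: 5, 11, 15, 24 (4 total).

4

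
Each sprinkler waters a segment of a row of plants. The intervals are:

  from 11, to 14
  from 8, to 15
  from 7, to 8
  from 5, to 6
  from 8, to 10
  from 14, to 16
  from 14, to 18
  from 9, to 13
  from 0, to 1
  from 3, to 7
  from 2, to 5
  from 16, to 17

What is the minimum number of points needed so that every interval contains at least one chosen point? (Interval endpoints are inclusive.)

By right end: [0,1]  [2,5]  [5,6]  [3,7]  [7,8]  [8,10]  [9,13]  [11,14]  [8,15]  [14,16]  [16,17]  [14,18]
[0,1] uncovered → point at 1; [2,5] uncovered → point at 5; [7,8] uncovered → point at 8; [9,13] uncovered → point at 13; [14,16] uncovered → point at 16.
Points: 1, 5, 8, 13, 16 (5 total).

5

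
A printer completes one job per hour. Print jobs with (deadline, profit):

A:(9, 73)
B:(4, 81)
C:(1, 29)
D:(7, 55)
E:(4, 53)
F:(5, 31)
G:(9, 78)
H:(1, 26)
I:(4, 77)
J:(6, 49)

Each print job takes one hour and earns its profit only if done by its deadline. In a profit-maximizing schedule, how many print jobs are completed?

9

By profit: B(d4,81), G(d9,78), I(d4,77), A(d9,73), D(d7,55), E(d4,53), J(d6,49), F(d5,31), C(d1,29), H(d1,26)
B→slot 4; G→slot 9; I→slot 3; A→slot 8; D→slot 7; E→slot 2; J→slot 6; F→slot 5; C→slot 1; H skipped.
9 of 10 scheduled.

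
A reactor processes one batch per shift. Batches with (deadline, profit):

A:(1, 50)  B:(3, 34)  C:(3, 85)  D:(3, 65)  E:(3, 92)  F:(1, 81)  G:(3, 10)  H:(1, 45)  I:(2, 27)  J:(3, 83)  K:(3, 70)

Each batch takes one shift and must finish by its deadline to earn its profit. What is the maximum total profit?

260

Take jobs in profit order; each goes to the latest open slot no later than its deadline.
By profit: E(d3,92), C(d3,85), J(d3,83), F(d1,81), K(d3,70), D(d3,65), A(d1,50), H(d1,45), B(d3,34), I(d2,27), G(d3,10)
E→slot 3; C→slot 2; J→slot 1; F skipped; K skipped; D skipped; A skipped; H skipped; B skipped; I skipped; G skipped.
Profit = 83 + 85 + 92 = 260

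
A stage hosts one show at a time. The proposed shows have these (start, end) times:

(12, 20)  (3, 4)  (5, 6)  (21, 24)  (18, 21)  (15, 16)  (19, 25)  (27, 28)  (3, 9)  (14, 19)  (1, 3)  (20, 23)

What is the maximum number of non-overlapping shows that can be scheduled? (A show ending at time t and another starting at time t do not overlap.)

Sorted by end: (1,3)  (3,4)  (5,6)  (3,9)  (15,16)  (14,19)  (12,20)  (18,21)  (20,23)  (21,24)  (19,25)  (27,28)
take (1,3); take (3,4); take (5,6); skip (3,9); take (15,16); take (18,21); skip (20,23); take (21,24); take (27,28).
Selected 7 shows.

7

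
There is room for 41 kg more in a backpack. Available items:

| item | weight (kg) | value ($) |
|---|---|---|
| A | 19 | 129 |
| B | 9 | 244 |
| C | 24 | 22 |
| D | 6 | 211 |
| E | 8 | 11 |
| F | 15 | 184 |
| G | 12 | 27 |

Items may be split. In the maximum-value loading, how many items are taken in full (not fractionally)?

Ratios (sorted): D 35.17, B 27.11, F 12.27, A 6.79, G 2.25, E 1.38, C 0.92
take D (6 @ 211); take B (9 @ 244); take F (15 @ 184); take 11/19 of A → 74.68. Capacity used 41/41.
3 item(s) taken whole; one partial (take 11/19 of A).

3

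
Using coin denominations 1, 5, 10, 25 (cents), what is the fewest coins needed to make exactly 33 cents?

5

33 = 1×25 + 1×5 + 3×1
Total coins = 1 + 1 + 3 = 5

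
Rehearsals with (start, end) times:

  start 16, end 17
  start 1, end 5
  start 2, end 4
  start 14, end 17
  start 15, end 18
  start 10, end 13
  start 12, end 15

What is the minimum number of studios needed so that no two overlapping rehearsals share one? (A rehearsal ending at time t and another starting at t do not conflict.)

The answer is the maximum number of intervals overlapping at any instant.
Events (time:±→running): 1:+→1 2:+→2 4:-→1 5:-→0 10:+→1 12:+→2 13:-→1 14:+→2 15:-→1 15:+→2 16:+→3 … peak 3.

3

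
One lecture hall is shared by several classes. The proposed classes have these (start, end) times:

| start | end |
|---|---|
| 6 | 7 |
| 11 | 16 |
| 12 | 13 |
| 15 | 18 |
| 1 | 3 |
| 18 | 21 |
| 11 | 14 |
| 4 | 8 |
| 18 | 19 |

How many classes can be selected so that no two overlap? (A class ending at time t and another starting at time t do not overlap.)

5

Order by finish time; keep every interval that doesn't clash with the previous kept one.
By end time: (1,3), (6,7), (4,8), (12,13), (11,14), (11,16), (15,18), (18,19), (18,21).
Pick (1,3); next start ≥ 3 → (6,7); next start ≥ 7 → (12,13); next start ≥ 13 → (15,18); next start ≥ 18 → (18,19).
Selected 5 classes.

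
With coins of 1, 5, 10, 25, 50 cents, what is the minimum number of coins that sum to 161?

5

Use the largest denomination that fits, subtract, and repeat.
161 − 3×50→11 − 1×10→1 − 1×1→0
Total coins = 3 + 1 + 1 = 5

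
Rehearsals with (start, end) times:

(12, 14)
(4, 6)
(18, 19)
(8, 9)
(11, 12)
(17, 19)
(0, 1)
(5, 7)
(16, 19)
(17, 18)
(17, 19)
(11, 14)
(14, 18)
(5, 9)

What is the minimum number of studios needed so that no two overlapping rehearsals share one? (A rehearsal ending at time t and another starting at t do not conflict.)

5

The answer is the maximum number of intervals overlapping at any instant.
starts: [0, 4, 5, 5, 8, 11, 11, 12, 14, 16, 17, 17, 17, 18]
ends:   [1, 6, 7, 9, 9, 12, 14, 14, 18, 18, 19, 19, 19, 19]
s0→1 e1→0 s4→1 s5→2 s5→3 e6→2 e7→1 s8→2 e9→1 e9→0 s11→1 s11→2 e12→1 s12→2 e14→1 e14→0 s14→1 s16→2 s17→3 s17→4 s17→5  — peak 5.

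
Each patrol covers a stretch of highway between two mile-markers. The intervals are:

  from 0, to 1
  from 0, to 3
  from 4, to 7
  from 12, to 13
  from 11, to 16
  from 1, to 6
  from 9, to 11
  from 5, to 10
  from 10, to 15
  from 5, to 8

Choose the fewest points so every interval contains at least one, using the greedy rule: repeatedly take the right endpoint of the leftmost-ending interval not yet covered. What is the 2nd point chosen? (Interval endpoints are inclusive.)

Process intervals by earliest right end; each time one isn't hit yet, stab at its right endpoint.
Sorted: [0,1] [0,3] [1,6] [4,7] [5,8] [5,10] [9,11] [12,13] [10,15] [11,16]
{[0,1],[0,3],[1,6]} hit by 1; {[4,7],[5,8],[5,10]} hit by 7; {[9,11]} hit by 11; {[12,13],[10,15],[11,16]} hit by 13.
Points: 1, 7, 11, 13 (4 total).

7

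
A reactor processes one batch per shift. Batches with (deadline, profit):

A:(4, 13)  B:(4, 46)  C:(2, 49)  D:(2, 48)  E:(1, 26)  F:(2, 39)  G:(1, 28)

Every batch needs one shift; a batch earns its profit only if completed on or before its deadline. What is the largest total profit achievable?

156

By profit: C(d2,49), D(d2,48), B(d4,46), F(d2,39), G(d1,28), E(d1,26), A(d4,13)
C→slot 2; D→slot 1; B→slot 4; F skipped; G skipped; E skipped; A→slot 3.
Profit = 48 + 49 + 13 + 46 = 156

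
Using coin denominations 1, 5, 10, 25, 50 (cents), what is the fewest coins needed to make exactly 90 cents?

90 − 1×50→40 − 1×25→15 − 1×10→5 − 1×5→0
Total coins = 1 + 1 + 1 + 1 = 4

4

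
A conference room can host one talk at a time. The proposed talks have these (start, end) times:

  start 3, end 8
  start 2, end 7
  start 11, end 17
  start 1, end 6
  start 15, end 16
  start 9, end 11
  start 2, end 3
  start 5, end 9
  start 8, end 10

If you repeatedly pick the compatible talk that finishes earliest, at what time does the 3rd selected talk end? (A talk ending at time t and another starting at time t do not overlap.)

10

Order by finish time; keep every interval that doesn't clash with the previous kept one.
Sorted by end: (2,3)  (1,6)  (2,7)  (3,8)  (5,9)  (8,10)  (9,11)  (15,16)  (11,17)
take (2,3); skip (1,6); take (3,8); take (8,10); skip (9,11); take (15,16); skip (11,17).
Selected: (2,3) (3,8) (8,10) (15,16)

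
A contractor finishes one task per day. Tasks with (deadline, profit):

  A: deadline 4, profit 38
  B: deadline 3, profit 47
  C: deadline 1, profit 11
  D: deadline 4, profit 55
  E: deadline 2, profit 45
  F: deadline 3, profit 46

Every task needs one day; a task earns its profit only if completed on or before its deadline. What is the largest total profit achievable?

193

Profit order: D=55 B=47 F=46 E=45 A=38 C=11
Assign: D→slot 4, B→slot 3, F→slot 2, E→slot 1, A skipped, C skipped.
Slots: [1:E] [2:F] [3:B] [4:D]
Profit = 45 + 46 + 47 + 55 = 193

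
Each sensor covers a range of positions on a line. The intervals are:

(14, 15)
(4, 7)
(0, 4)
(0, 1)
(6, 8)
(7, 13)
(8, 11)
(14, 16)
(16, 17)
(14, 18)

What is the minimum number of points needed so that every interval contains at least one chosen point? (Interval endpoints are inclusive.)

5

Process intervals by earliest right end; each time one isn't hit yet, stab at its right endpoint.
By right end: [0,1]  [0,4]  [4,7]  [6,8]  [8,11]  [7,13]  [14,15]  [14,16]  [16,17]  [14,18]
[0,1] uncovered → point at 1; [4,7] uncovered → point at 7; [8,11] uncovered → point at 11; [14,15] uncovered → point at 15; [16,17] uncovered → point at 17.
Points: 1, 7, 11, 15, 17 (5 total).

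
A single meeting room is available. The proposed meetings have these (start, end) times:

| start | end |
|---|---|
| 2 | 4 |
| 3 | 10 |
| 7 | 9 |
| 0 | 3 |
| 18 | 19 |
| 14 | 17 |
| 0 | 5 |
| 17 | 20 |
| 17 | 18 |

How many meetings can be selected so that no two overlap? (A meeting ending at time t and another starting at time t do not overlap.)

5

By end time: (0,3), (2,4), (0,5), (7,9), (3,10), (14,17), (17,18), (18,19), (17,20).
Pick (0,3); next start ≥ 3 → (7,9); next start ≥ 9 → (14,17); next start ≥ 17 → (17,18); next start ≥ 18 → (18,19).
Selected 5 meetings.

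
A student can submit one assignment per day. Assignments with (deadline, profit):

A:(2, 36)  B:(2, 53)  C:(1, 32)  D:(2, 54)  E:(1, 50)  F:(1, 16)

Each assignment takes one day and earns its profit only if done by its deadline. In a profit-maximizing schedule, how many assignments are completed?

2

By profit: D(d2,54), B(d2,53), E(d1,50), A(d2,36), C(d1,32), F(d1,16)
D→slot 2; B→slot 1; E skipped; A skipped; C skipped; F skipped.
2 of 6 scheduled.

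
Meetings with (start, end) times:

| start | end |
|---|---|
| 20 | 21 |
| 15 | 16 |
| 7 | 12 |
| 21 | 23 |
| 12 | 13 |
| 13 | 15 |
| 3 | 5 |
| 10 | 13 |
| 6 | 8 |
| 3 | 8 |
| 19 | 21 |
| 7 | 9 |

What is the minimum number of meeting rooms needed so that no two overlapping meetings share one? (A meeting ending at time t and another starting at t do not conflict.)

4

Count concurrent intervals with a sweep; the peak is the room count.
starts: [3, 3, 6, 7, 7, 10, 12, 13, 15, 19, 20, 21]
ends:   [5, 8, 8, 9, 12, 13, 13, 15, 16, 21, 21, 23]
s3→1 s3→2 e5→1 s6→2 s7→3 s7→4  — peak 4.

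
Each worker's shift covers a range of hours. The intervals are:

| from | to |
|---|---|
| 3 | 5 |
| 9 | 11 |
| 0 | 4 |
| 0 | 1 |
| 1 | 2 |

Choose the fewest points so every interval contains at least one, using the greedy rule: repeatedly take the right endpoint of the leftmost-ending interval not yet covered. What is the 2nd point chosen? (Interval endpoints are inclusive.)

By right end: [0,1]  [1,2]  [0,4]  [3,5]  [9,11]
[0,1] uncovered → point at 1; [3,5] uncovered → point at 5; [9,11] uncovered → point at 11.
Points: 1, 5, 11 (3 total).

5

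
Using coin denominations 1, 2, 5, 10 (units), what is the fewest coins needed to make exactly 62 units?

62 = 6×10 + 1×2
Total coins = 6 + 1 = 7

7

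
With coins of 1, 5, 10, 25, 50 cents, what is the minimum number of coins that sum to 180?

180 = 3×50 + 1×25 + 1×5
Total coins = 3 + 1 + 1 = 5

5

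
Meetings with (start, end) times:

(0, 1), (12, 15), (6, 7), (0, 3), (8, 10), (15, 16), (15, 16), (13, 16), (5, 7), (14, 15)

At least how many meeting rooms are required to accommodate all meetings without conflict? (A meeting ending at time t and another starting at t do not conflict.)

starts: [0, 0, 5, 6, 8, 12, 13, 14, 15, 15]
ends:   [1, 3, 7, 7, 10, 15, 15, 16, 16, 16]
s0→1 s0→2 e1→1 e3→0 s5→1 s6→2 e7→1 e7→0 s8→1 e10→0 s12→1 s13→2 s14→3  — peak 3.

3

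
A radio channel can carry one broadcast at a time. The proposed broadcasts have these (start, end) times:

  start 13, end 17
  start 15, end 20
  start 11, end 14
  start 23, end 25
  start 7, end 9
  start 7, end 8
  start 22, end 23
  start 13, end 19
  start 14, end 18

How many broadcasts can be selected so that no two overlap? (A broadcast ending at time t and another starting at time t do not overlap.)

Order by finish time; keep every interval that doesn't clash with the previous kept one.
Sorted by end: (7,8)  (7,9)  (11,14)  (13,17)  (14,18)  (13,19)  (15,20)  (22,23)  (23,25)
take (7,8); take (11,14); take (14,18); take (22,23); take (23,25).
Selected 5 broadcasts.

5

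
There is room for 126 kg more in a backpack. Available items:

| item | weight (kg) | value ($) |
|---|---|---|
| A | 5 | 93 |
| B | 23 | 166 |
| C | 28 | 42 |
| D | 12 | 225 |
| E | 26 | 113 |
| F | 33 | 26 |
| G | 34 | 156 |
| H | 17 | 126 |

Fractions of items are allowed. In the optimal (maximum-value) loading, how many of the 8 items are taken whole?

6

Sort by value per unit weight and fill in that order.
Ratios (sorted): D 18.75, A 18.60, H 7.41, B 7.22, G 4.59, E 4.35, C 1.50, F 0.79
take D (12 @ 225); take A (5 @ 93); take H (17 @ 126); take B (23 @ 166); take G (34 @ 156); take E (26 @ 113); take 9/28 of C → 13.50. Capacity used 126/126.
6 item(s) taken whole; one partial (take 9/28 of C).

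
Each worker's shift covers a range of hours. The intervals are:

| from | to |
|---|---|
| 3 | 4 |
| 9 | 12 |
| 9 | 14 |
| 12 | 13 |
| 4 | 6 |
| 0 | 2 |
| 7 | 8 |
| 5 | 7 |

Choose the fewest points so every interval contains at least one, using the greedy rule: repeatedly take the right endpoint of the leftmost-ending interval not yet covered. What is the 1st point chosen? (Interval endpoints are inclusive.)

Process intervals by earliest right end; each time one isn't hit yet, stab at its right endpoint.
Sorted: [0,2] [3,4] [4,6] [5,7] [7,8] [9,12] [12,13] [9,14]
{[0,2]} hit by 2; {[3,4],[4,6]} hit by 4; {[5,7],[7,8]} hit by 7; {[9,12],[12,13],[9,14]} hit by 12.
Points: 2, 4, 7, 12 (4 total).

2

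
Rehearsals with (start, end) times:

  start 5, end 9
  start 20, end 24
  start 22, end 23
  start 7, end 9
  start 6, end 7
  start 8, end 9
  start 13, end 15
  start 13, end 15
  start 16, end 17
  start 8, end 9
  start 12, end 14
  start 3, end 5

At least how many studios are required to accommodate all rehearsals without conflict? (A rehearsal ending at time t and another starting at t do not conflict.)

4

Events (time:±→running): 3:+→1 5:-→0 5:+→1 6:+→2 7:-→1 7:+→2 8:+→3 8:+→4 … peak 4.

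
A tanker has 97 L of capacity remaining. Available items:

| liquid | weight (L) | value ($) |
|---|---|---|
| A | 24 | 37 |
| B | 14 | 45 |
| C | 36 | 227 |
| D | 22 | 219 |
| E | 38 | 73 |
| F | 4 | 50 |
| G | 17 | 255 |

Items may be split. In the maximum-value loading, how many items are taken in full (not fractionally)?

5

Order: G (255/17=15.00) > F (50/4=12.50) > D (219/22=9.95) > C (227/36=6.31) > B (45/14=3.21) > E (73/38=1.92) > A (37/24=1.54)
Fill: take G (17 @ 255) → take F (4 @ 50) → take D (22 @ 219) → take C (36 @ 227) → take B (14 @ 45) → take 4/38 of E → 7.68; 97/97 used.
5 item(s) taken whole; one partial (take 4/38 of E).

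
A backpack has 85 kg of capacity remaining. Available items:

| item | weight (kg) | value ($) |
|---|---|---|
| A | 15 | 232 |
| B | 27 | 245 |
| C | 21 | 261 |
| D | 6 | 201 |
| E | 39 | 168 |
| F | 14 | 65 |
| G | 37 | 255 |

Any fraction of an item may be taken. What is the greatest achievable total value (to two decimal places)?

Sort by value per unit weight and fill in that order.
Ratios (sorted): D 33.50, A 15.47, C 12.43, B 9.07, G 6.89, F 4.64, E 4.31
take D (6 @ 201); take A (15 @ 232); take C (21 @ 261); take B (27 @ 245); take 16/37 of G → 110.27. Capacity used 85/85.
Total value = 1049.27

1049.27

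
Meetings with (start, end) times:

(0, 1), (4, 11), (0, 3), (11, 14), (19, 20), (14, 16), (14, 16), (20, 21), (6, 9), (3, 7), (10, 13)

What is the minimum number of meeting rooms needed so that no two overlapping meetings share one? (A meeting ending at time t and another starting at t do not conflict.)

The answer is the maximum number of intervals overlapping at any instant.
starts: [0, 0, 3, 4, 6, 10, 11, 14, 14, 19, 20]
ends:   [1, 3, 7, 9, 11, 13, 14, 16, 16, 20, 21]
s0→1 s0→2 e1→1 e3→0 s3→1 s4→2 s6→3  — peak 3.

3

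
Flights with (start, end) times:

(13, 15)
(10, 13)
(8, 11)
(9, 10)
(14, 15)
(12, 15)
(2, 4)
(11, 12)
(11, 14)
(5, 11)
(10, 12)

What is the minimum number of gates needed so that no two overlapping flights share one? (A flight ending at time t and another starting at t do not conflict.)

The answer is the maximum number of intervals overlapping at any instant.
starts: [2, 5, 8, 9, 10, 10, 11, 11, 12, 13, 14]
ends:   [4, 10, 11, 11, 12, 12, 13, 14, 15, 15, 15]
s2→1 e4→0 s5→1 s8→2 s9→3 e10→2 s10→3 s10→4  — peak 4.

4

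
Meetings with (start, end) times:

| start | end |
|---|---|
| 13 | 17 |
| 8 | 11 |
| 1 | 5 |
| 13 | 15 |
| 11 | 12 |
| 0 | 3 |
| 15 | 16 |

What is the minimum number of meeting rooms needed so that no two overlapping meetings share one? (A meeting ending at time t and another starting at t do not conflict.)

2

The answer is the maximum number of intervals overlapping at any instant.
Events (time:±→running): 0:+→1 1:+→2 … peak 2.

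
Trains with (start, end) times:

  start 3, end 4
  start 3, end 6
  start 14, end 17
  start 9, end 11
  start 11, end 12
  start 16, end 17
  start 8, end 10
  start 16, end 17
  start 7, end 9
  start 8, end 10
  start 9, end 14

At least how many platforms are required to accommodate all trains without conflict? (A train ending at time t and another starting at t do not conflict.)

4

Events (time:±→running): 3:+→1 3:+→2 4:-→1 6:-→0 7:+→1 8:+→2 8:+→3 9:-→2 9:+→3 9:+→4 … peak 4.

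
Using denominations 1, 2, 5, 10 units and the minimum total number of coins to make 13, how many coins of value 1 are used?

1

Greedy: take as many of the largest coin as possible, then repeat with the remainder.
13 − 1×10→3 − 1×2→1 − 1×1→0
Count of 1: 1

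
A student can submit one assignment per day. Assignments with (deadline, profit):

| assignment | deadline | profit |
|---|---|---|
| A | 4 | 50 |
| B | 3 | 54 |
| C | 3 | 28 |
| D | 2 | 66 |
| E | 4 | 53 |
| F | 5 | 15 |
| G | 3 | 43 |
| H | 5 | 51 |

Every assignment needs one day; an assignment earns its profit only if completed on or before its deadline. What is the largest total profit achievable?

274

Take jobs in profit order; each goes to the latest open slot no later than its deadline.
Profit order: D=66 B=54 E=53 H=51 A=50 G=43 C=28 F=15
Assign: D→slot 2, B→slot 3, E→slot 4, H→slot 5, A→slot 1, G skipped, C skipped, F skipped.
Slots: [1:A] [2:D] [3:B] [4:E] [5:H]
Profit = 50 + 66 + 54 + 53 + 51 = 274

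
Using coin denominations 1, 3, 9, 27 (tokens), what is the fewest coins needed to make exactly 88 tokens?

88 − 3×27→7 − 2×3→1 − 1×1→0
Total coins = 3 + 2 + 1 = 6

6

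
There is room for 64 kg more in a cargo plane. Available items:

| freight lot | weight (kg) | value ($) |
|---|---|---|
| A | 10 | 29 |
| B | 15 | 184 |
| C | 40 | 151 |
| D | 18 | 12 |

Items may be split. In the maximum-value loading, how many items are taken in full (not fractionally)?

2

Sort by value per unit weight and fill in that order.
Order: B (184/15=12.27) > C (151/40=3.77) > A (29/10=2.90) > D (12/18=0.67)
Fill: take B (15 @ 184) → take C (40 @ 151) → take 9/10 of A → 26.10; 64/64 used.
2 item(s) taken whole; one partial (take 9/10 of A).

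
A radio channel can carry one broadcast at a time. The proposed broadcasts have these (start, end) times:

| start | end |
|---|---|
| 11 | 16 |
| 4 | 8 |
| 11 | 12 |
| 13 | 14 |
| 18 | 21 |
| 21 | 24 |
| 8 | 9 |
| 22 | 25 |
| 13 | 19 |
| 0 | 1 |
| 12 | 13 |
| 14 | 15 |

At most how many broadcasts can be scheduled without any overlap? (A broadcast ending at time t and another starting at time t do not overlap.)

9

Order by finish time; keep every interval that doesn't clash with the previous kept one.
Sorted by end: (0,1)  (4,8)  (8,9)  (11,12)  (12,13)  (13,14)  (14,15)  (11,16)  (13,19)  (18,21)  (21,24)  (22,25)
take (0,1); take (4,8); take (8,9); take (11,12); take (12,13); take (13,14); take (14,15); take (18,21); take (21,24).
Selected 9 broadcasts.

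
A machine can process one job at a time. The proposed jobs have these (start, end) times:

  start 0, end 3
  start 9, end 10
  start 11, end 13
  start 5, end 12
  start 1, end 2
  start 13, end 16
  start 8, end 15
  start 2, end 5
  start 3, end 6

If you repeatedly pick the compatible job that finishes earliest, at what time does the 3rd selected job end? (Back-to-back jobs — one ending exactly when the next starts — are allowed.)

Greedy by earliest finish: after sorting by end time, pick each interval compatible with the last pick.
Sorted by end: (1,2)  (0,3)  (2,5)  (3,6)  (9,10)  (5,12)  (11,13)  (8,15)  (13,16)
take (1,2); take (2,5); skip (3,6); take (9,10); take (11,13); skip (8,15); take (13,16).
Selected: (1,2) (2,5) (9,10) (11,13) (13,16)

10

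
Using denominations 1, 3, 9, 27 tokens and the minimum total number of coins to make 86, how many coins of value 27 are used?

3

86 = 3×27 + 1×3 + 2×1
Count of 27: 3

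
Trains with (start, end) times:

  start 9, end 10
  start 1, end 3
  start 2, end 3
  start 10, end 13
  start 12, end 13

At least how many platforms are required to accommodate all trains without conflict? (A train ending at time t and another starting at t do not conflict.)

2

The answer is the maximum number of intervals overlapping at any instant.
starts: [1, 2, 9, 10, 12]
ends:   [3, 3, 10, 13, 13]
s1→1 s2→2  — peak 2.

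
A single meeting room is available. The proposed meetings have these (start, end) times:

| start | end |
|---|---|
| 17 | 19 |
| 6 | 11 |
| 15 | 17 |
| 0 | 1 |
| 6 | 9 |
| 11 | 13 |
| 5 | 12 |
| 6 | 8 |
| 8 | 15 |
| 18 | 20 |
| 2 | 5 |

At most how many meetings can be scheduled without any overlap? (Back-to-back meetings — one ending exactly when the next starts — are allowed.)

6

Order by finish time; keep every interval that doesn't clash with the previous kept one.
Sorted by end: (0,1)  (2,5)  (6,8)  (6,9)  (6,11)  (5,12)  (11,13)  (8,15)  (15,17)  (17,19)  (18,20)
take (0,1); take (2,5); take (6,8); skip (5,12); take (11,13); take (15,17); take (17,19); skip (18,20).
Selected 6 meetings.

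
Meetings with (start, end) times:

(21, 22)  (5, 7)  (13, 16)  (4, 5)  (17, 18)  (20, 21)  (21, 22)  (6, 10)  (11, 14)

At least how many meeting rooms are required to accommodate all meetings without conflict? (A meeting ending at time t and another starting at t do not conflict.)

Count concurrent intervals with a sweep; the peak is the room count.
starts: [4, 5, 6, 11, 13, 17, 20, 21, 21]
ends:   [5, 7, 10, 14, 16, 18, 21, 22, 22]
s4→1 e5→0 s5→1 s6→2  — peak 2.

2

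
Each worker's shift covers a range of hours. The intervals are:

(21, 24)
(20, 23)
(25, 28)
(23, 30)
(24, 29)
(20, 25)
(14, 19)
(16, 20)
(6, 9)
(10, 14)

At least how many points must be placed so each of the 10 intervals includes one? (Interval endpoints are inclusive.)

5

By right end: [6,9]  [10,14]  [14,19]  [16,20]  [20,23]  [21,24]  [20,25]  [25,28]  [24,29]  [23,30]
[6,9] uncovered → point at 9; [10,14] uncovered → point at 14; [16,20] uncovered → point at 20; [21,24] uncovered → point at 24; [25,28] uncovered → point at 28.
Points: 9, 14, 20, 24, 28 (5 total).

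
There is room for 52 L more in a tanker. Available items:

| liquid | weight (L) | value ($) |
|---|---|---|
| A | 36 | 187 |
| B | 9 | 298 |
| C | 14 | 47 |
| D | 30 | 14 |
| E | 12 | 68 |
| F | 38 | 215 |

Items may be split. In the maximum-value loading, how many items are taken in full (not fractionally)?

2

Order: B (298/9=33.11) > E (68/12=5.67) > F (215/38=5.66) > A (187/36=5.19) > C (47/14=3.36) > D (14/30=0.47)
Fill: take B (9 @ 298) → take E (12 @ 68) → take 31/38 of F → 175.39; 52/52 used.
2 item(s) taken whole; one partial (take 31/38 of F).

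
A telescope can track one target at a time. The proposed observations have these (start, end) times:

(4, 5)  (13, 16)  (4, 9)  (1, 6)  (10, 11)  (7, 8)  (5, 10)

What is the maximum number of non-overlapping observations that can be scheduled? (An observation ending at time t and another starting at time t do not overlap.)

4

Order by finish time; keep every interval that doesn't clash with the previous kept one.
Sorted by end: (4,5)  (1,6)  (7,8)  (4,9)  (5,10)  (10,11)  (13,16)
take (4,5); skip (1,6); take (7,8); take (10,11); take (13,16).
Selected 4 observations.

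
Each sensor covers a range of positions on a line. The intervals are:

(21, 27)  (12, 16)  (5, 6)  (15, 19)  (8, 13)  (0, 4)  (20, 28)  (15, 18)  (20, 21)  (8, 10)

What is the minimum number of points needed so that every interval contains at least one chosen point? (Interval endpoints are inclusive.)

5

Sort by right endpoint; whenever an interval is uncovered, place a point at its right end.
By right end: [0,4]  [5,6]  [8,10]  [8,13]  [12,16]  [15,18]  [15,19]  [20,21]  [21,27]  [20,28]
[0,4] uncovered → point at 4; [5,6] uncovered → point at 6; [8,10] uncovered → point at 10; [12,16] uncovered → point at 16; [20,21] uncovered → point at 21.
Points: 4, 6, 10, 16, 21 (5 total).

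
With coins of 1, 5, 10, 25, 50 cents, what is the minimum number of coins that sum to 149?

149 = 2×50 + 1×25 + 2×10 + 4×1
Total coins = 2 + 1 + 2 + 4 = 9

9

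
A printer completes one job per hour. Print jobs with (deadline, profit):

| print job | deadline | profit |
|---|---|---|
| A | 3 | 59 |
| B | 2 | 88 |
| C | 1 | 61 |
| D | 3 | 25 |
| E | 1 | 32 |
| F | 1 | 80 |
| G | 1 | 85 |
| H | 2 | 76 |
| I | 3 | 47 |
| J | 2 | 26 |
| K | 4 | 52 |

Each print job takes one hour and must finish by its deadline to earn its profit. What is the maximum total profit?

Sort by profit descending; place each in the latest free slot ≤ its deadline.
By profit: B(d2,88), G(d1,85), F(d1,80), H(d2,76), C(d1,61), A(d3,59), K(d4,52), I(d3,47), E(d1,32), J(d2,26), D(d3,25)
B→slot 2; G→slot 1; F skipped; H skipped; C skipped; A→slot 3; K→slot 4; I skipped; E skipped; J skipped; D skipped.
Profit = 85 + 88 + 59 + 52 = 284

284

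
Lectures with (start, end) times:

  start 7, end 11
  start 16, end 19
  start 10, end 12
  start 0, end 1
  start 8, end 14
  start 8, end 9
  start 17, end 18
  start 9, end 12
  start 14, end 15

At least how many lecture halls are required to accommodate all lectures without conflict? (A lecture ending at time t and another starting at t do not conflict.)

Count concurrent intervals with a sweep; the peak is the room count.
Events (time:±→running): 0:+→1 1:-→0 7:+→1 8:+→2 8:+→3 9:-→2 9:+→3 10:+→4 … peak 4.

4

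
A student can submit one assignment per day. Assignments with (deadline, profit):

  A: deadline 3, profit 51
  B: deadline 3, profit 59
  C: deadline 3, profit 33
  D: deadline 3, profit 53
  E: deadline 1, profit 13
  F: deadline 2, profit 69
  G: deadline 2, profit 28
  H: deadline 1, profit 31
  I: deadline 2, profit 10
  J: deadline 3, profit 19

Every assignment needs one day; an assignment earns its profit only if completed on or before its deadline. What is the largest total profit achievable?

181

Profit order: F=69 B=59 D=53 A=51 C=33 H=31 G=28 J=19 E=13 I=10
Assign: F→slot 2, B→slot 3, D→slot 1, A skipped, C skipped, H skipped, G skipped, J skipped, E skipped, I skipped.
Slots: [1:D] [2:F] [3:B]
Profit = 53 + 69 + 59 = 181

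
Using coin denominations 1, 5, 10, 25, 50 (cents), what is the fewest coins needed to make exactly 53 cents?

4

Use the largest denomination that fits, subtract, and repeat.
53 = 1×50 + 3×1
Total coins = 1 + 3 = 4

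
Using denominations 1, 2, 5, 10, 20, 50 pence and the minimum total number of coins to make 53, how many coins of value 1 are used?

1

53 = 1×50 + 1×2 + 1×1
Count of 1: 1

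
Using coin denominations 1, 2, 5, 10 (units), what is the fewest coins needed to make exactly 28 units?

Use the largest denomination that fits, subtract, and repeat.
28 − 2×10→8 − 1×5→3 − 1×2→1 − 1×1→0
Total coins = 2 + 1 + 1 + 1 = 5

5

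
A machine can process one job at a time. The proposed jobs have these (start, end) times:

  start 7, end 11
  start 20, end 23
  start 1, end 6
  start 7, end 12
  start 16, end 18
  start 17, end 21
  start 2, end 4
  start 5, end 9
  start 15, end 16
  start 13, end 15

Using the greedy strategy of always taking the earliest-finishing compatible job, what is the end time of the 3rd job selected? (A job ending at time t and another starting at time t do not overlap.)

15

Order by finish time; keep every interval that doesn't clash with the previous kept one.
By end time: (2,4), (1,6), (5,9), (7,11), (7,12), (13,15), (15,16), (16,18), (17,21), (20,23).
Pick (2,4); next start ≥ 4 → (5,9); next start ≥ 9 → (13,15); next start ≥ 15 → (15,16); next start ≥ 16 → (16,18); next start ≥ 18 → (20,23).
Selected: (2,4) (5,9) (13,15) (15,16) (16,18) (20,23)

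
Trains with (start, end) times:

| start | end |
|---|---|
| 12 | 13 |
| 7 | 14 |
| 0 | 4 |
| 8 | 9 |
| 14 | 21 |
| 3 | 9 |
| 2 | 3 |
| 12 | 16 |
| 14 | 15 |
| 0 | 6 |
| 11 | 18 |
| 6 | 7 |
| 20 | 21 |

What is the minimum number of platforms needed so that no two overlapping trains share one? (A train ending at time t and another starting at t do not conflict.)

4

Events (time:±→running): 0:+→1 0:+→2 2:+→3 3:-→2 3:+→3 4:-→2 6:-→1 6:+→2 7:-→1 7:+→2 8:+→3 9:-→2 9:-→1 11:+→2 12:+→3 12:+→4 … peak 4.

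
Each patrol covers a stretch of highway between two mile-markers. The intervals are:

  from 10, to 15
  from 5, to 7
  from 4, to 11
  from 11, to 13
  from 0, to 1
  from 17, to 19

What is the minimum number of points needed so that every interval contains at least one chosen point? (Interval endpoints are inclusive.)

Sort by right endpoint; whenever an interval is uncovered, place a point at its right end.
Sorted: [0,1] [5,7] [4,11] [11,13] [10,15] [17,19]
{[0,1]} hit by 1; {[5,7],[4,11]} hit by 7; {[11,13],[10,15]} hit by 13; {[17,19]} hit by 19.
Points: 1, 7, 13, 19 (4 total).

4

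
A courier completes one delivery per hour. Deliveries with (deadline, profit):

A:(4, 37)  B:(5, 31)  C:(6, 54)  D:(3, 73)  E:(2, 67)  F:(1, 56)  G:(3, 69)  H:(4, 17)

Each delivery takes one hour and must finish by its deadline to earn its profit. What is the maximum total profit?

331

Sort by profit descending; place each in the latest free slot ≤ its deadline.
Profit order: D=73 G=69 E=67 F=56 C=54 A=37 B=31 H=17
Assign: D→slot 3, G→slot 2, E→slot 1, F skipped, C→slot 6, A→slot 4, B→slot 5, H skipped.
Slots: [1:E] [2:G] [3:D] [4:A] [5:B] [6:C]
Profit = 67 + 69 + 73 + 37 + 31 + 54 = 331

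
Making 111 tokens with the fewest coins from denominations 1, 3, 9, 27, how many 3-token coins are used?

111 − 4×27→3 − 1×3→0
Count of 3: 1

1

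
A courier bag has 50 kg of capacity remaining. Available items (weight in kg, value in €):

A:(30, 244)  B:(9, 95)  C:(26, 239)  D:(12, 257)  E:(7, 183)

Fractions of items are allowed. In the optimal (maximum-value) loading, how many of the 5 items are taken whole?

Greedy by value/weight ratio, highest first.
Ratios (sorted): E 26.14, D 21.42, B 10.56, C 9.19, A 8.13
take E (7 @ 183); take D (12 @ 257); take B (9 @ 95); take 22/26 of C → 202.23. Capacity used 50/50.
3 item(s) taken whole; one partial (take 22/26 of C).

3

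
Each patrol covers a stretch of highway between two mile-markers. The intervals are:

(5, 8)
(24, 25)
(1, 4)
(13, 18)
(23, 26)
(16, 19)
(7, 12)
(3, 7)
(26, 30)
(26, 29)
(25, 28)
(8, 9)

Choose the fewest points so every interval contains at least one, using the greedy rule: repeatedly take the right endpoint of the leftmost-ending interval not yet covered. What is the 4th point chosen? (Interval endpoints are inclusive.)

By right end: [1,4]  [3,7]  [5,8]  [8,9]  [7,12]  [13,18]  [16,19]  [24,25]  [23,26]  [25,28]  [26,29]  [26,30]
[1,4] uncovered → point at 4; [5,8] uncovered → point at 8; [13,18] uncovered → point at 18; [24,25] uncovered → point at 25; [26,29] uncovered → point at 29.
Points: 4, 8, 18, 25, 29 (5 total).

25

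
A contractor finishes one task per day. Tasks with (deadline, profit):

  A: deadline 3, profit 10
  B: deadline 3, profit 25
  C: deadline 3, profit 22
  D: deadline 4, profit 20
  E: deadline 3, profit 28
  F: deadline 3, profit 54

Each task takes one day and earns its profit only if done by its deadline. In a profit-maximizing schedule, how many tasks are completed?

4

Take jobs in profit order; each goes to the latest open slot no later than its deadline.
Profit order: F=54 E=28 B=25 C=22 D=20 A=10
Assign: F→slot 3, E→slot 2, B→slot 1, C skipped, D→slot 4, A skipped.
Slots: [1:B] [2:E] [3:F] [4:D]
4 of 6 scheduled.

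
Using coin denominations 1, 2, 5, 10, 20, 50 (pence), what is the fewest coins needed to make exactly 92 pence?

92 = 1×50 + 2×20 + 1×2
Total coins = 1 + 2 + 1 = 4

4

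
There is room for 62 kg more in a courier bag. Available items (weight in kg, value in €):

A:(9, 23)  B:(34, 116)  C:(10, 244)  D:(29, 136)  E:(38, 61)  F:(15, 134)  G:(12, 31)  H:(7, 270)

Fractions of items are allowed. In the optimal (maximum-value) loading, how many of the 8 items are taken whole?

Order: H (270/7=38.57) > C (244/10=24.40) > F (134/15=8.93) > D (136/29=4.69) > B (116/34=3.41) > G (31/12=2.58) > A (23/9=2.56) > E (61/38=1.61)
Fill: take H (7 @ 270) → take C (10 @ 244) → take F (15 @ 134) → take D (29 @ 136) → take 1/34 of B → 3.41; 62/62 used.
4 item(s) taken whole; one partial (take 1/34 of B).

4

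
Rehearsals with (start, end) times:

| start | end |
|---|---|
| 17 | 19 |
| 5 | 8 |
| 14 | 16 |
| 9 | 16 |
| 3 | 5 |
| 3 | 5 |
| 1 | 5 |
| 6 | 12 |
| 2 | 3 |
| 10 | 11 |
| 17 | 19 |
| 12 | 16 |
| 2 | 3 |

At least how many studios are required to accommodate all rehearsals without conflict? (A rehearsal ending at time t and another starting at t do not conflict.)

3

The answer is the maximum number of intervals overlapping at any instant.
starts: [1, 2, 2, 3, 3, 5, 6, 9, 10, 12, 14, 17, 17]
ends:   [3, 3, 5, 5, 5, 8, 11, 12, 16, 16, 16, 19, 19]
s1→1 s2→2 s2→3  — peak 3.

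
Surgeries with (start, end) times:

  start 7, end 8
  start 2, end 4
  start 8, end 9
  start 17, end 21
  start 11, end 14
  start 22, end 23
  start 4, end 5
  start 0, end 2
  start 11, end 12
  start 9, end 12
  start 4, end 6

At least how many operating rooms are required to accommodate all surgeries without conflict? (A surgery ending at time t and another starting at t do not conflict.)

Events (time:±→running): 0:+→1 2:-→0 2:+→1 4:-→0 4:+→1 4:+→2 5:-→1 6:-→0 7:+→1 8:-→0 8:+→1 9:-→0 9:+→1 11:+→2 11:+→3 … peak 3.

3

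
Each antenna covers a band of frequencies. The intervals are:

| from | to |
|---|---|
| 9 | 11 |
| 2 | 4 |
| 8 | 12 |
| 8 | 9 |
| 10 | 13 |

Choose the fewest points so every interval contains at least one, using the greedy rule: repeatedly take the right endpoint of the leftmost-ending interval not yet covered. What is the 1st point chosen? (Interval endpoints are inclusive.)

Sorted: [2,4] [8,9] [9,11] [8,12] [10,13]
{[2,4]} hit by 4; {[8,9],[9,11],[8,12]} hit by 9; {[10,13]} hit by 13.
Points: 4, 9, 13 (3 total).

4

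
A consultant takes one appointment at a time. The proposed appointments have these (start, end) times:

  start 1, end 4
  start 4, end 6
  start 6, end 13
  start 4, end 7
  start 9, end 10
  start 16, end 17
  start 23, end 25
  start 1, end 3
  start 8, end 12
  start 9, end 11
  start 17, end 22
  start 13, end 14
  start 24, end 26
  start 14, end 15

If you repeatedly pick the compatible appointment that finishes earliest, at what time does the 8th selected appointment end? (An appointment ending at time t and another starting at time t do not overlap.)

Greedy by earliest finish: after sorting by end time, pick each interval compatible with the last pick.
By end time: (1,3), (1,4), (4,6), (4,7), (9,10), (9,11), (8,12), (6,13), (13,14), (14,15), (16,17), (17,22), (23,25), (24,26).
Pick (1,3); next start ≥ 3 → (4,6); next start ≥ 6 → (9,10); next start ≥ 10 → (13,14); next start ≥ 14 → (14,15); next start ≥ 15 → (16,17); next start ≥ 17 → (17,22); next start ≥ 22 → (23,25).
Selected: (1,3) (4,6) (9,10) (13,14) (14,15) (16,17) (17,22) (23,25)

25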